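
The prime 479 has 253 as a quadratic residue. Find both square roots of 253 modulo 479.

166, 313

Since 479 ≡ 3 (mod 4), a square root of 253 is 253^((479+1)/4) = 253^120 mod 479.
Repeated squaring: 253^2≡302, 253^4≡194, 253^8≡274, 253^16≡352, 253^32≡322, 253^64≡220 (mod 479).
253^120 = 253^(64+32+16+8) ≡ 313 (mod 479).
Check: 313² = 97969 ≡ 253 (mod 479). The two roots are 166 and 313.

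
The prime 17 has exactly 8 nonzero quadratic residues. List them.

1 2 4 8 9 13 15 16

Square k = 1,…,8 (k and 17−k give the same square):
1²=1, 2²=4, 3²=9, 4²=16, 5²≡8, 6²≡2, 7²≡15, 8²≡13 (mod 17).
So the quadratic residues mod 17 are {1, 2, 4, 8, 9, 13, 15, 16}.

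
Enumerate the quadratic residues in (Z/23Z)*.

Square k = 1,…,11 (k and 23−k give the same square):
1²=1, 2²=4, 3²=9, 4²=16, 5²≡2, 6²≡13, 7²≡3, 8²≡18, 9²≡12, 10²≡8, 11²≡6 (mod 23).
So the quadratic residues mod 23 are {1, 2, 3, 4, 6, 8, 9, 12, 13, 16, 18}.

1, 2, 3, 4, 6, 8, 9, 12, 13, 16, 18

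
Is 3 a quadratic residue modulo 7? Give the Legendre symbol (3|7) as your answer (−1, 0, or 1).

-1

Reciprocity: 3 ≡ 3 and 7 ≡ 3 (mod 4), so (3/7) = −(7/3).
Reduce top mod 3: now compute (1/3).
Reached (1/3) = 1. Collecting the sign flips along the way, the symbol is -1.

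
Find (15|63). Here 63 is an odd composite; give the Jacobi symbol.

Reciprocity: 15 ≡ 3 and 63 ≡ 3 (mod 4), so (15/63) = −(63/15).
Reduce top mod 15: now compute (3/15).
Reciprocity: 3 ≡ 3 and 15 ≡ 3 (mod 4), so (3/15) = −(15/3).
Reduce top mod 3: now compute (0/3).
Top reduces to 0: gcd > 1, so the symbol is 0.

0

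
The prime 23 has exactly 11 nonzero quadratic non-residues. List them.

5, 7, 10, 11, 14, 15, 17, 19, 20, 21, 22

Square k = 1,…,11 (k and 23−k give the same square):
1²=1, 2²=4, 3²=9, 4²=16, 5²≡2, 6²≡13, 7²≡3, 8²≡18, 9²≡12, 10²≡8, 11²≡6 (mod 23).
The residues are {1, 2, 3, 4, 6, 8, 9, 12, 13, 16, 18}; the non-residues are the remaining 11 nonzero classes.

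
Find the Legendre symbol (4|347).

1

Pull out 2^2: since 347 ≡ 3 (mod 8), (2/347) = -1, so (2/347)^2 = +1.
Reached (1/347) = 1. Collecting the sign flips along the way, the symbol is +1.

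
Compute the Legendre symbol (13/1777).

Reciprocity: 13 ≡ 1 and 1777 ≡ 1 (mod 4), so (13/1777) = +(1777/13).
Reduce top mod 13: now compute (9/13).
Reciprocity: 9 ≡ 1 and 13 ≡ 1 (mod 4), so (9/13) = +(13/9).
Reduce top mod 9: now compute (4/9).
Pull out 2^2: since 9 ≡ 1 (mod 8), (2/9) = +1, so (2/9)^2 = +1.
Reached (1/9) = 1. Collecting the sign flips along the way, the symbol is +1.

1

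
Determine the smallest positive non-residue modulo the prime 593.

(2/593) = +1, so 2 is a residue.
(3/593) = −1, so 3 is the smallest positive non-residue mod 593.

3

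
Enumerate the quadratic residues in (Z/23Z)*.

1 2 3 4 6 8 9 12 13 16 18

Square k = 1,…,11 (k and 23−k give the same square):
1²=1, 2²=4, 3²=9, 4²=16, 5²≡2, 6²≡13, 7²≡3, 8²≡18, 9²≡12, 10²≡8, 11²≡6 (mod 23).
So the quadratic residues mod 23 are {1, 2, 3, 4, 6, 8, 9, 12, 13, 16, 18}.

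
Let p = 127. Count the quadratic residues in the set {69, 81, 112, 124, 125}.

(69/127) = +1 → QR.
(81/127) = +1 → QR.
(112/127) = -1 → non-residue.
(124/127) = +1 → QR.
(125/127) = -1 → non-residue.
Total quadratic residues among the 5: 3.

3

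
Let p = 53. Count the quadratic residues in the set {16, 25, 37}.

(16/53) = +1 → QR.
(25/53) = +1 → QR.
(37/53) = +1 → QR.
Total quadratic residues among the 3: 3.

3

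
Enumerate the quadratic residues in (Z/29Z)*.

1, 4, 5, 6, 7, 9, 13, 16, 20, 22, 23, 24, 25, 28

Square k = 1,…,14 (k and 29−k give the same square):
1²=1, 2²=4, 3²=9, 4²=16, 5²=25, 6²≡7, 7²≡20, 8²≡6, 9²≡23, 10²≡13, 11²≡5, 12²≡28, 13²≡24, 14²≡22 (mod 29).
So the quadratic residues mod 29 are {1, 4, 5, 6, 7, 9, 13, 16, 20, 22, 23, 24, 25, 28}.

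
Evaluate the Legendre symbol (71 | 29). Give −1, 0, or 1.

First reduce: 71 ≡ 13 (mod 29).
Reciprocity: 13 ≡ 1 and 29 ≡ 1 (mod 4), so (13/29) = +(29/13).
Reduce top mod 13: now compute (3/13).
Reciprocity: 3 ≡ 3 and 13 ≡ 1 (mod 4), so (3/13) = +(13/3).
Reduce top mod 3: now compute (1/3).
Reached (1/3) = 1. Collecting the sign flips along the way, the symbol is +1.

1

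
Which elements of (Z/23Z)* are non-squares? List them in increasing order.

Square k = 1,…,11 (k and 23−k give the same square):
1²=1, 2²=4, 3²=9, 4²=16, 5²≡2, 6²≡13, 7²≡3, 8²≡18, 9²≡12, 10²≡8, 11²≡6 (mod 23).
The residues are {1, 2, 3, 4, 6, 8, 9, 12, 13, 16, 18}; the non-residues are the remaining 11 nonzero classes.

5 7 10 11 14 15 17 19 20 21 22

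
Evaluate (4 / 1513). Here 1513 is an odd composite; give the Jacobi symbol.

Pull out 2^2: since 1513 ≡ 1 (mod 8), (2/1513) = +1, so (2/1513)^2 = +1.
Reached (1/1513) = 1. Collecting the sign flips along the way, the symbol is +1.

1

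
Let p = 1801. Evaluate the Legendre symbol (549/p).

Reciprocity: 549 ≡ 1 and 1801 ≡ 1 (mod 4), so (549/1801) = +(1801/549).
Reduce top mod 549: now compute (154/549).
Pull out 2: since 549 ≡ 5 (mod 8), (2/549) = -1.
Reciprocity: 77 ≡ 1 and 549 ≡ 1 (mod 4), so (77/549) = +(549/77).
Reduce top mod 77: now compute (10/77).
Pull out 2: since 77 ≡ 5 (mod 8), (2/77) = -1.
Reciprocity: 5 ≡ 1 and 77 ≡ 1 (mod 4), so (5/77) = +(77/5).
Reduce top mod 5: now compute (2/5).
Pull out 2: since 5 ≡ 5 (mod 8), (2/5) = -1.
Reached (1/5) = 1. Collecting the sign flips along the way, the symbol is -1.

-1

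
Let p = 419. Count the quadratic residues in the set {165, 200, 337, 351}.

2

(165/419) = -1 → non-residue.
(200/419) = -1 → non-residue.
(337/419) = +1 → QR.
(351/419) = +1 → QR.
Total quadratic residues among the 4: 2.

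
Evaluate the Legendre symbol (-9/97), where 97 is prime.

First reduce: -9 ≡ 88 (mod 97).
Pull out 2^3: since 97 ≡ 1 (mod 8), (2/97) = +1, so (2/97)^3 = +1.
Reciprocity: 11 ≡ 3 and 97 ≡ 1 (mod 4), so (11/97) = +(97/11).
Reduce top mod 11: now compute (9/11).
Reciprocity: 9 ≡ 1 and 11 ≡ 3 (mod 4), so (9/11) = +(11/9).
Reduce top mod 9: now compute (2/9).
Pull out 2: since 9 ≡ 1 (mod 8), (2/9) = +1.
Reached (1/9) = 1. Collecting the sign flips along the way, the symbol is +1.

1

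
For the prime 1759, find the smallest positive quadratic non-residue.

3

(2/1759) = +1, so 2 is a residue.
(3/1759) = −1, so 3 is the smallest positive non-residue mod 1759.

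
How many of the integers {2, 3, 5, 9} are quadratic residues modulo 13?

(2/13) = -1 → non-residue.
(3/13) = +1 → QR.
(5/13) = -1 → non-residue.
(9/13) = +1 → QR.
Total quadratic residues among the 4: 2.

2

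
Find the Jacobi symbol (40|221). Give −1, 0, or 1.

-1

Pull out 2^3: since 221 ≡ 5 (mod 8), (2/221) = -1, so (2/221)^3 = -1.
Reciprocity: 5 ≡ 1 and 221 ≡ 1 (mod 4), so (5/221) = +(221/5).
Reduce top mod 5: now compute (1/5).
Reached (1/5) = 1. Collecting the sign flips along the way, the symbol is -1.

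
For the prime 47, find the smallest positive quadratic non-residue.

(2/47) = +1, so 2 is a residue.
(3/47) = +1, so 3 is a residue.
(4/47) = +1, so 4 is a residue.
(5/47) = −1, so 5 is the smallest positive non-residue mod 47.

5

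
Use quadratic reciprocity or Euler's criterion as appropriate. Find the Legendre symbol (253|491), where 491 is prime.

Euler's criterion: (253/491) ≡ 253^245 (mod 491).
253^2 ≡ 179 (mod 491)
253^4 ≡ 126 (mod 491)
253^8 ≡ 164 (mod 491)
253^16 ≡ 382 (mod 491)
253^32 ≡ 97 (mod 491)
253^64 ≡ 80 (mod 491)
253^128 ≡ 17 (mod 491)
253^245 = 253^(128+64+32+16+4+1) ≡ 490 (mod 491).
Result is 490 ≡ −1, so (253/491) = −1.

-1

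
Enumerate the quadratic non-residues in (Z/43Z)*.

2 3 5 7 8 12 18 19 20 22 26 27 28 29 30 32 33 34 37 39 42

Square k = 1,…,21 (k and 43−k give the same square):
1²=1, 2²=4, 3²=9, 4²=16, 5²=25, 6²=36, 7²≡6, 8²≡21, 9²≡38, 10²≡14, 11²≡35, 12²≡15, 13²≡40, 14²≡24, 15²≡10, 16²≡41, 17²≡31, 18²≡23, 19²≡17, 20²≡13, 21²≡11 (mod 43).
The residues are {1, 4, 6, 9, 10, 11, 13, 14, 15, 16, 17, 21, 23, 24, 25, 31, 35, 36, 38, 40, 41}; the non-residues are the remaining 21 nonzero classes.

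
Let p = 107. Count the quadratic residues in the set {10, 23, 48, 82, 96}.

3

(10/107) = +1 → QR.
(23/107) = +1 → QR.
(48/107) = +1 → QR.
(82/107) = -1 → non-residue.
(96/107) = -1 → non-residue.
Total quadratic residues among the 5: 3.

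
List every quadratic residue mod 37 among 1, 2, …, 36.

1 3 4 7 9 10 11 12 16 21 25 26 27 28 30 33 34 36

Square k = 1,…,18 (k and 37−k give the same square):
1²=1, 2²=4, 3²=9, 4²=16, 5²=25, 6²=36, 7²≡12, 8²≡27, 9²≡7, 10²≡26, 11²≡10, 12²≡33, 13²≡21, 14²≡11, 15²≡3, 16²≡34, 17²≡30, 18²≡28 (mod 37).
So the quadratic residues mod 37 are {1, 3, 4, 7, 9, 10, 11, 12, 16, 21, 25, 26, 27, 28, 30, 33, 34, 36}.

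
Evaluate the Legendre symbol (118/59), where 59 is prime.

0

First reduce: 118 ≡ 0 (mod 59).
Top reduces to 0: gcd > 1, so the symbol is 0.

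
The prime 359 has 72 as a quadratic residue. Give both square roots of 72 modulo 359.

Since 359 ≡ 3 (mod 4), a square root of 72 is 72^((359+1)/4) = 72^90 mod 359.
Repeated squaring: 72^2≡158, 72^4≡193, 72^8≡272, 72^16≡30, 72^32≡182, 72^64≡96 (mod 359).
72^90 = 72^(64+16+8+2) ≡ 245 (mod 359).
Check: 245² = 60025 ≡ 72 (mod 359). The two roots are 114 and 245.

114, 245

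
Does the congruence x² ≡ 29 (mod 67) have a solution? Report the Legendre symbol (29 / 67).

Reciprocity: 29 ≡ 1 and 67 ≡ 3 (mod 4), so (29/67) = +(67/29).
Reduce top mod 29: now compute (9/29).
Reciprocity: 9 ≡ 1 and 29 ≡ 1 (mod 4), so (9/29) = +(29/9).
Reduce top mod 9: now compute (2/9).
Pull out 2: since 9 ≡ 1 (mod 8), (2/9) = +1.
Reached (1/9) = 1. Collecting the sign flips along the way, the symbol is +1.

1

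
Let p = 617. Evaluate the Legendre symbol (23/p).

-1

Reciprocity: 23 ≡ 3 and 617 ≡ 1 (mod 4), so (23/617) = +(617/23).
Reduce top mod 23: now compute (19/23).
Reciprocity: 19 ≡ 3 and 23 ≡ 3 (mod 4), so (19/23) = −(23/19).
Reduce top mod 19: now compute (4/19).
Pull out 2^2: since 19 ≡ 3 (mod 8), (2/19) = -1, so (2/19)^2 = +1.
Reached (1/19) = 1. Collecting the sign flips along the way, the symbol is -1.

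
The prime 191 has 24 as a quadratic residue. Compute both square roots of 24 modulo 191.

Since 191 ≡ 3 (mod 4), a square root of 24 is 24^((191+1)/4) = 24^48 mod 191.
Repeated squaring: 24^2≡3, 24^4≡9, 24^8≡81, 24^16≡67, 24^32≡96 (mod 191).
24^48 = 24^(32+16) ≡ 129 (mod 191).
Check: 129² = 16641 ≡ 24 (mod 191). The two roots are 62 and 129.

62, 129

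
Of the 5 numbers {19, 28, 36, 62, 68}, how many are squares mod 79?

(19/79) = +1 → QR.
(28/79) = -1 → non-residue.
(36/79) = +1 → QR.
(62/79) = +1 → QR.
(68/79) = -1 → non-residue.
Total quadratic residues among the 5: 3.

3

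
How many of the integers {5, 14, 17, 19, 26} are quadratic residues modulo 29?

1

(5/29) = +1 → QR.
(14/29) = -1 → non-residue.
(17/29) = -1 → non-residue.
(19/29) = -1 → non-residue.
(26/29) = -1 → non-residue.
Total quadratic residues among the 5: 1.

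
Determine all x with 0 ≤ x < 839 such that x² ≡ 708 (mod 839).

Since 839 ≡ 3 (mod 4), a square root of 708 is 708^((839+1)/4) = 708^210 mod 839.
Repeated squaring: 708^2≡381, 708^4≡14, 708^8≡196, 708^16≡661, 708^32≡641, 708^64≡610, 708^128≡423 (mod 839).
708^210 = 708^(128+64+16+2) ≡ 673 (mod 839).
Check: 673² = 452929 ≡ 708 (mod 839). The two roots are 166 and 673.

166, 673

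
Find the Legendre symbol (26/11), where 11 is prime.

Euler's criterion: (26/11) ≡ 4^5 (mod 11).
4^2 ≡ 5 (mod 11)
4^4 ≡ 3 (mod 11)
4^5 = 4^(4+1) ≡ 1 (mod 11).
Result is 1, so (26/11) = 1.

1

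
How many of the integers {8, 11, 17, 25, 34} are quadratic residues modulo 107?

(8/107) = -1 → non-residue.
(11/107) = +1 → QR.
(17/107) = -1 → non-residue.
(25/107) = +1 → QR.
(34/107) = +1 → QR.
Total quadratic residues among the 5: 3.

3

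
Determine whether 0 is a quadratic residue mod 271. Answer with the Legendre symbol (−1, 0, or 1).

Top reduces to 0: gcd > 1, so the symbol is 0.

0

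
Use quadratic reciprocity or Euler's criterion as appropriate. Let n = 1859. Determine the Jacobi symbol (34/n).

1

Pull out 2: since 1859 ≡ 3 (mod 8), (2/1859) = -1.
Reciprocity: 17 ≡ 1 and 1859 ≡ 3 (mod 4), so (17/1859) = +(1859/17).
Reduce top mod 17: now compute (6/17).
Pull out 2: since 17 ≡ 1 (mod 8), (2/17) = +1.
Reciprocity: 3 ≡ 3 and 17 ≡ 1 (mod 4), so (3/17) = +(17/3).
Reduce top mod 3: now compute (2/3).
Pull out 2: since 3 ≡ 3 (mod 8), (2/3) = -1.
Reached (1/3) = 1. Collecting the sign flips along the way, the symbol is +1.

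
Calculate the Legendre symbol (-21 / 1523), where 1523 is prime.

1

First reduce: -21 ≡ 1502 (mod 1523).
Pull out 2: since 1523 ≡ 3 (mod 8), (2/1523) = -1.
Reciprocity: 751 ≡ 3 and 1523 ≡ 3 (mod 4), so (751/1523) = −(1523/751).
Reduce top mod 751: now compute (21/751).
Reciprocity: 21 ≡ 1 and 751 ≡ 3 (mod 4), so (21/751) = +(751/21).
Reduce top mod 21: now compute (16/21).
Pull out 2^4: since 21 ≡ 5 (mod 8), (2/21) = -1, so (2/21)^4 = +1.
Reached (1/21) = 1. Collecting the sign flips along the way, the symbol is +1.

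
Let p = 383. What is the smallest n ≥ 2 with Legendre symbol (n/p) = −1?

(2/383) = +1, so 2 is a residue.
(3/383) = +1, so 3 is a residue.
(4/383) = +1, so 4 is a residue.
(5/383) = −1, so 5 is the smallest positive non-residue mod 383.

5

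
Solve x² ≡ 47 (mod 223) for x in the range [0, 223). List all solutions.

50, 173

Since 223 ≡ 3 (mod 4), a square root of 47 is 47^((223+1)/4) = 47^56 mod 223.
Repeated squaring: 47^2≡202, 47^4≡218, 47^8≡25, 47^16≡179, 47^32≡152 (mod 223).
47^56 = 47^(32+16+8) ≡ 50 (mod 223).
Check: 50² = 2500 ≡ 47 (mod 223). The two roots are 50 and 173.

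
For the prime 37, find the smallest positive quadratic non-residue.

2

(2/37) = −1, so 2 is the smallest positive non-residue mod 37.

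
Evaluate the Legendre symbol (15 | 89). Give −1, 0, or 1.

-1

Reciprocity: 15 ≡ 3 and 89 ≡ 1 (mod 4), so (15/89) = +(89/15).
Reduce top mod 15: now compute (14/15).
Pull out 2: since 15 ≡ 7 (mod 8), (2/15) = +1.
Reciprocity: 7 ≡ 3 and 15 ≡ 3 (mod 4), so (7/15) = −(15/7).
Reduce top mod 7: now compute (1/7).
Reached (1/7) = 1. Collecting the sign flips along the way, the symbol is -1.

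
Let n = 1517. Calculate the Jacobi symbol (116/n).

1

Pull out 2^2: since 1517 ≡ 5 (mod 8), (2/1517) = -1, so (2/1517)^2 = +1.
Reciprocity: 29 ≡ 1 and 1517 ≡ 1 (mod 4), so (29/1517) = +(1517/29).
Reduce top mod 29: now compute (9/29).
Reciprocity: 9 ≡ 1 and 29 ≡ 1 (mod 4), so (9/29) = +(29/9).
Reduce top mod 9: now compute (2/9).
Pull out 2: since 9 ≡ 1 (mod 8), (2/9) = +1.
Reached (1/9) = 1. Collecting the sign flips along the way, the symbol is +1.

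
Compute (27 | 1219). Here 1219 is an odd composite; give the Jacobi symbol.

-1

Reciprocity: 27 ≡ 3 and 1219 ≡ 3 (mod 4), so (27/1219) = −(1219/27).
Reduce top mod 27: now compute (4/27).
Pull out 2^2: since 27 ≡ 3 (mod 8), (2/27) = -1, so (2/27)^2 = +1.
Reached (1/27) = 1. Collecting the sign flips along the way, the symbol is -1.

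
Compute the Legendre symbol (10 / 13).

1

Pull out 2: since 13 ≡ 5 (mod 8), (2/13) = -1.
Reciprocity: 5 ≡ 1 and 13 ≡ 1 (mod 4), so (5/13) = +(13/5).
Reduce top mod 5: now compute (3/5).
Reciprocity: 3 ≡ 3 and 5 ≡ 1 (mod 4), so (3/5) = +(5/3).
Reduce top mod 3: now compute (2/3).
Pull out 2: since 3 ≡ 3 (mod 8), (2/3) = -1.
Reached (1/3) = 1. Collecting the sign flips along the way, the symbol is +1.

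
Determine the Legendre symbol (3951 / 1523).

First reduce: 3951 ≡ 905 (mod 1523).
Reciprocity: 905 ≡ 1 and 1523 ≡ 3 (mod 4), so (905/1523) = +(1523/905).
Reduce top mod 905: now compute (618/905).
Pull out 2: since 905 ≡ 1 (mod 8), (2/905) = +1.
Reciprocity: 309 ≡ 1 and 905 ≡ 1 (mod 4), so (309/905) = +(905/309).
Reduce top mod 309: now compute (287/309).
Reciprocity: 287 ≡ 3 and 309 ≡ 1 (mod 4), so (287/309) = +(309/287).
Reduce top mod 287: now compute (22/287).
Pull out 2: since 287 ≡ 7 (mod 8), (2/287) = +1.
Reciprocity: 11 ≡ 3 and 287 ≡ 3 (mod 4), so (11/287) = −(287/11).
Reduce top mod 11: now compute (1/11).
Reached (1/11) = 1. Collecting the sign flips along the way, the symbol is -1.

-1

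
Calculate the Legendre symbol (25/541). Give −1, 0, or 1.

Reciprocity: 25 ≡ 1 and 541 ≡ 1 (mod 4), so (25/541) = +(541/25).
Reduce top mod 25: now compute (16/25).
Pull out 2^4: since 25 ≡ 1 (mod 8), (2/25) = +1, so (2/25)^4 = +1.
Reached (1/25) = 1. Collecting the sign flips along the way, the symbol is +1.

1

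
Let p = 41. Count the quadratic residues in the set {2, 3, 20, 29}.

2

(2/41) = +1 → QR.
(3/41) = -1 → non-residue.
(20/41) = +1 → QR.
(29/41) = -1 → non-residue.
Total quadratic residues among the 4: 2.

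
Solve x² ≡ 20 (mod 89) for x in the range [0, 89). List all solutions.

89 ≡ 1 (mod 4), so we find a root by search.
Trying successive values, 38² = 1444 ≡ 20 (mod 89). The other root is 89 − 38 = 51.

38, 51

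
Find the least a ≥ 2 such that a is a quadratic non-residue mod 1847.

(2/1847) = +1, so 2 is a residue.
(3/1847) = +1, so 3 is a residue.
(4/1847) = +1, so 4 is a residue.
(5/1847) = −1, so 5 is the smallest positive non-residue mod 1847.

5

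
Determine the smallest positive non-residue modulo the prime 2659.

2

(2/2659) = −1, so 2 is the smallest positive non-residue mod 2659.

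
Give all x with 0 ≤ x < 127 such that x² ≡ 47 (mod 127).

38, 89

Since 127 ≡ 3 (mod 4), a square root of 47 is 47^((127+1)/4) = 47^32 mod 127.
Repeated squaring: 47^2≡50, 47^4≡87, 47^8≡76, 47^16≡61, 47^32≡38 (mod 127).
47^32 = 47^(32) ≡ 38 (mod 127).
Check: 38² = 1444 ≡ 47 (mod 127). The two roots are 38 and 89.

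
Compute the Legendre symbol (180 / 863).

-1

Pull out 2^2: since 863 ≡ 7 (mod 8), (2/863) = +1, so (2/863)^2 = +1.
Reciprocity: 45 ≡ 1 and 863 ≡ 3 (mod 4), so (45/863) = +(863/45).
Reduce top mod 45: now compute (8/45).
Pull out 2^3: since 45 ≡ 5 (mod 8), (2/45) = -1, so (2/45)^3 = -1.
Reached (1/45) = 1. Collecting the sign flips along the way, the symbol is -1.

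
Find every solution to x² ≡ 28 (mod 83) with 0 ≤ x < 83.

32, 51

Since 83 ≡ 3 (mod 4), a square root of 28 is 28^((83+1)/4) = 28^21 mod 83.
Repeated squaring: 28^2≡37, 28^4≡41, 28^8≡21, 28^16≡26 (mod 83).
28^21 = 28^(16+4+1) ≡ 51 (mod 83).
Check: 51² = 2601 ≡ 28 (mod 83). The two roots are 32 and 51.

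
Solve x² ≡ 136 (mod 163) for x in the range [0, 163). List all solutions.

25, 138

Since 163 ≡ 3 (mod 4), a square root of 136 is 136^((163+1)/4) = 136^41 mod 163.
Repeated squaring: 136^2≡77, 136^4≡61, 136^8≡135, 136^16≡132, 136^32≡146 (mod 163).
136^41 = 136^(32+8+1) ≡ 25 (mod 163).
Check: 25² = 625 ≡ 136 (mod 163). The two roots are 25 and 138.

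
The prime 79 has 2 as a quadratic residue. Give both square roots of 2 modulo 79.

9, 70

Since 79 ≡ 3 (mod 4), a square root of 2 is 2^((79+1)/4) = 2^20 mod 79.
Repeated squaring: 2^2≡4, 2^4≡16, 2^8≡19, 2^16≡45 (mod 79).
2^20 = 2^(16+4) ≡ 9 (mod 79).
Check: 9² = 81 ≡ 2 (mod 79). The two roots are 9 and 70.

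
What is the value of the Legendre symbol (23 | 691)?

Euler's criterion: (23/691) ≡ 23^345 (mod 691).
23^2 ≡ 529 (mod 691)
23^4 ≡ 677 (mod 691)
23^8 ≡ 196 (mod 691)
23^16 ≡ 411 (mod 691)
23^32 ≡ 317 (mod 691)
23^64 ≡ 294 (mod 691)
23^128 ≡ 61 (mod 691)
23^256 ≡ 266 (mod 691)
23^345 = 23^(256+64+16+8+1) ≡ 690 (mod 691).
Result is 690 ≡ −1, so (23/691) = −1.

-1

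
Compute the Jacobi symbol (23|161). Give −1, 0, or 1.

0

Reciprocity: 23 ≡ 3 and 161 ≡ 1 (mod 4), so (23/161) = +(161/23).
Reduce top mod 23: now compute (0/23).
Top reduces to 0: gcd > 1, so the symbol is 0.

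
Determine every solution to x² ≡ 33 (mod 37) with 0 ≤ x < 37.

12, 25

37 ≡ 1 (mod 4), so we find a root by search.
Trying successive values, 12² = 144 ≡ 33 (mod 37). The other root is 37 − 12 = 25.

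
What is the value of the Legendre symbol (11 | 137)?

1

Reciprocity: 11 ≡ 3 and 137 ≡ 1 (mod 4), so (11/137) = +(137/11).
Reduce top mod 11: now compute (5/11).
Reciprocity: 5 ≡ 1 and 11 ≡ 3 (mod 4), so (5/11) = +(11/5).
Reduce top mod 5: now compute (1/5).
Reached (1/5) = 1. Collecting the sign flips along the way, the symbol is +1.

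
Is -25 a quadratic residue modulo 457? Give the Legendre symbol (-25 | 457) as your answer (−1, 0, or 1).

First reduce: -25 ≡ 432 (mod 457).
Pull out 2^4: since 457 ≡ 1 (mod 8), (2/457) = +1, so (2/457)^4 = +1.
Reciprocity: 27 ≡ 3 and 457 ≡ 1 (mod 4), so (27/457) = +(457/27).
Reduce top mod 27: now compute (25/27).
Reciprocity: 25 ≡ 1 and 27 ≡ 3 (mod 4), so (25/27) = +(27/25).
Reduce top mod 25: now compute (2/25).
Pull out 2: since 25 ≡ 1 (mod 8), (2/25) = +1.
Reached (1/25) = 1. Collecting the sign flips along the way, the symbol is +1.

1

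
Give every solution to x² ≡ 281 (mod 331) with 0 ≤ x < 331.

Since 331 ≡ 3 (mod 4), a square root of 281 is 281^((331+1)/4) = 281^83 mod 331.
Repeated squaring: 281^2≡183, 281^4≡58, 281^8≡54, 281^16≡268, 281^32≡328, 281^64≡9 (mod 331).
281^83 = 281^(64+16+2+1) ≡ 287 (mod 331).
Check: 287² = 82369 ≡ 281 (mod 331). The two roots are 44 and 287.

44, 287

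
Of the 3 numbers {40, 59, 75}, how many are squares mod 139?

0

(40/139) = -1 → non-residue.
(59/139) = -1 → non-residue.
(75/139) = -1 → non-residue.
Total quadratic residues among the 3: 0.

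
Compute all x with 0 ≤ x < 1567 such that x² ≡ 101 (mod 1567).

390, 1177

Since 1567 ≡ 3 (mod 4), a square root of 101 is 101^((1567+1)/4) = 101^392 mod 1567.
Repeated squaring: 101^2≡799, 101^4≡632, 101^8≡1406, 101^16≡849, 101^32≡1548, 101^64≡361, 101^128≡260, 101^256≡219 (mod 1567).
101^392 = 101^(256+128+8) ≡ 1177 (mod 1567).
Check: 1177² = 1385329 ≡ 101 (mod 1567). The two roots are 390 and 1177.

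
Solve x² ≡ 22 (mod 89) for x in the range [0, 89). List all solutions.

89 ≡ 1 (mod 4), so we find a root by search.
Trying successive values, 17² = 289 ≡ 22 (mod 89). The other root is 89 − 17 = 72.

17, 72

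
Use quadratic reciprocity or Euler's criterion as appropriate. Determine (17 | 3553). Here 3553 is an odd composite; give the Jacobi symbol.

0

Reciprocity: 17 ≡ 1 and 3553 ≡ 1 (mod 4), so (17/3553) = +(3553/17).
Reduce top mod 17: now compute (0/17).
Top reduces to 0: gcd > 1, so the symbol is 0.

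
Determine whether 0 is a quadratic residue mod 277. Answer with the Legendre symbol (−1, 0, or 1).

Top reduces to 0: gcd > 1, so the symbol is 0.

0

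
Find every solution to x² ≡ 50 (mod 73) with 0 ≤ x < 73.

14, 59

73 ≡ 1 (mod 4), so we find a root by search.
Trying successive values, 14² = 196 ≡ 50 (mod 73). The other root is 73 − 14 = 59.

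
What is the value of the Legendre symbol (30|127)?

Pull out 2: since 127 ≡ 7 (mod 8), (2/127) = +1.
Reciprocity: 15 ≡ 3 and 127 ≡ 3 (mod 4), so (15/127) = −(127/15).
Reduce top mod 15: now compute (7/15).
Reciprocity: 7 ≡ 3 and 15 ≡ 3 (mod 4), so (7/15) = −(15/7).
Reduce top mod 7: now compute (1/7).
Reached (1/7) = 1. Collecting the sign flips along the way, the symbol is +1.

1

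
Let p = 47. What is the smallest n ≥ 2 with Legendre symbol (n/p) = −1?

(2/47) = +1, so 2 is a residue.
(3/47) = +1, so 3 is a residue.
(4/47) = +1, so 4 is a residue.
(5/47) = −1, so 5 is the smallest positive non-residue mod 47.

5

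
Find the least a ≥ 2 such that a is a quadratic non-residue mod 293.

2

(2/293) = −1, so 2 is the smallest positive non-residue mod 293.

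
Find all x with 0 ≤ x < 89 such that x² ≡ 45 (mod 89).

89 ≡ 1 (mod 4), so we find a root by search.
Trying successive values, 32² = 1024 ≡ 45 (mod 89). The other root is 89 − 32 = 57.

32, 57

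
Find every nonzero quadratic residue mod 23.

Square k = 1,…,11 (k and 23−k give the same square):
1²=1, 2²=4, 3²=9, 4²=16, 5²≡2, 6²≡13, 7²≡3, 8²≡18, 9²≡12, 10²≡8, 11²≡6 (mod 23).
So the quadratic residues mod 23 are {1, 2, 3, 4, 6, 8, 9, 12, 13, 16, 18}.

1, 2, 3, 4, 6, 8, 9, 12, 13, 16, 18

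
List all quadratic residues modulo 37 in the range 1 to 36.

Square k = 1,…,18 (k and 37−k give the same square):
1²=1, 2²=4, 3²=9, 4²=16, 5²=25, 6²=36, 7²≡12, 8²≡27, 9²≡7, 10²≡26, 11²≡10, 12²≡33, 13²≡21, 14²≡11, 15²≡3, 16²≡34, 17²≡30, 18²≡28 (mod 37).
So the quadratic residues mod 37 are {1, 3, 4, 7, 9, 10, 11, 12, 16, 21, 25, 26, 27, 28, 30, 33, 34, 36}.

1,3,4,7,9,10,11,12,16,21,25,26,27,28,30,33,34,36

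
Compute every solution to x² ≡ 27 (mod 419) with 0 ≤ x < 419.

Since 419 ≡ 3 (mod 4), a square root of 27 is 27^((419+1)/4) = 27^105 mod 419.
Repeated squaring: 27^2≡310, 27^4≡149, 27^8≡413, 27^16≡36, 27^32≡39, 27^64≡264 (mod 419).
27^105 = 27^(64+32+8+1) ≡ 87 (mod 419).
Check: 87² = 7569 ≡ 27 (mod 419). The two roots are 87 and 332.

87, 332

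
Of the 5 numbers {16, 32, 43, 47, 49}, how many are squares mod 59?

2

(16/59) = +1 → QR.
(32/59) = -1 → non-residue.
(43/59) = -1 → non-residue.
(47/59) = -1 → non-residue.
(49/59) = +1 → QR.
Total quadratic residues among the 5: 2.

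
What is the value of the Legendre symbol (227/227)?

First reduce: 227 ≡ 0 (mod 227).
Top reduces to 0: gcd > 1, so the symbol is 0.

0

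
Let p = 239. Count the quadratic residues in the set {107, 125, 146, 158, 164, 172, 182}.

2

(107/239) = -1 → non-residue.
(125/239) = +1 → QR.
(146/239) = -1 → non-residue.
(158/239) = -1 → non-residue.
(164/239) = -1 → non-residue.
(172/239) = -1 → non-residue.
(182/239) = +1 → QR.
Total quadratic residues among the 7: 2.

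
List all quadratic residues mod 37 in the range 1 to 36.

1, 3, 4, 7, 9, 10, 11, 12, 16, 21, 25, 26, 27, 28, 30, 33, 34, 36

Square k = 1,…,18 (k and 37−k give the same square):
1²=1, 2²=4, 3²=9, 4²=16, 5²=25, 6²=36, 7²≡12, 8²≡27, 9²≡7, 10²≡26, 11²≡10, 12²≡33, 13²≡21, 14²≡11, 15²≡3, 16²≡34, 17²≡30, 18²≡28 (mod 37).
So the quadratic residues mod 37 are {1, 3, 4, 7, 9, 10, 11, 12, 16, 21, 25, 26, 27, 28, 30, 33, 34, 36}.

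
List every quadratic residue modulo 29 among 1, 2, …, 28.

Square k = 1,…,14 (k and 29−k give the same square):
1²=1, 2²=4, 3²=9, 4²=16, 5²=25, 6²≡7, 7²≡20, 8²≡6, 9²≡23, 10²≡13, 11²≡5, 12²≡28, 13²≡24, 14²≡22 (mod 29).
So the quadratic residues mod 29 are {1, 4, 5, 6, 7, 9, 13, 16, 20, 22, 23, 24, 25, 28}.

1, 4, 5, 6, 7, 9, 13, 16, 20, 22, 23, 24, 25, 28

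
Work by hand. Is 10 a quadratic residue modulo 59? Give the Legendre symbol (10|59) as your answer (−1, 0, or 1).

-1

Pull out 2: since 59 ≡ 3 (mod 8), (2/59) = -1.
Reciprocity: 5 ≡ 1 and 59 ≡ 3 (mod 4), so (5/59) = +(59/5).
Reduce top mod 5: now compute (4/5).
Pull out 2^2: since 5 ≡ 5 (mod 8), (2/5) = -1, so (2/5)^2 = +1.
Reached (1/5) = 1. Collecting the sign flips along the way, the symbol is -1.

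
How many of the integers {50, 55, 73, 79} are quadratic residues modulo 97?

3

(50/97) = +1 → QR.
(55/97) = -1 → non-residue.
(73/97) = +1 → QR.
(79/97) = +1 → QR.
Total quadratic residues among the 4: 3.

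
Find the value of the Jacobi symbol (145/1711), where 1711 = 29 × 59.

Reciprocity: 145 ≡ 1 and 1711 ≡ 3 (mod 4), so (145/1711) = +(1711/145).
Reduce top mod 145: now compute (116/145).
Pull out 2^2: since 145 ≡ 1 (mod 8), (2/145) = +1, so (2/145)^2 = +1.
Reciprocity: 29 ≡ 1 and 145 ≡ 1 (mod 4), so (29/145) = +(145/29).
Reduce top mod 29: now compute (0/29).
Top reduces to 0: gcd > 1, so the symbol is 0.

0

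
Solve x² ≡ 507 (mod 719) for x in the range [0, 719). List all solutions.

219, 500

Since 719 ≡ 3 (mod 4), a square root of 507 is 507^((719+1)/4) = 507^180 mod 719.
Repeated squaring: 507^2≡366, 507^4≡222, 507^8≡392, 507^16≡517, 507^32≡540, 507^64≡405, 507^128≡93 (mod 719).
507^180 = 507^(128+32+16+4) ≡ 500 (mod 719).
Check: 500² = 250000 ≡ 507 (mod 719). The two roots are 219 and 500.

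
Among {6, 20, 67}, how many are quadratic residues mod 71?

2

(6/71) = +1 → QR.
(20/71) = +1 → QR.
(67/71) = -1 → non-residue.
Total quadratic residues among the 3: 2.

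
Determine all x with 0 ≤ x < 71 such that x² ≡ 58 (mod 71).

Since 71 ≡ 3 (mod 4), a square root of 58 is 58^((71+1)/4) = 58^18 mod 71.
Repeated squaring: 58^2≡27, 58^4≡19, 58^8≡6, 58^16≡36 (mod 71).
58^18 = 58^(16+2) ≡ 49 (mod 71).
Check: 49² = 2401 ≡ 58 (mod 71). The two roots are 22 and 49.

22, 49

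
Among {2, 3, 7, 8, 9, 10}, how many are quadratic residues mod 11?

(2/11) = -1 → non-residue.
(3/11) = +1 → QR.
(7/11) = -1 → non-residue.
(8/11) = -1 → non-residue.
(9/11) = +1 → QR.
(10/11) = -1 → non-residue.
Total quadratic residues among the 6: 2.

2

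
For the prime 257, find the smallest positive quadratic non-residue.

3

(2/257) = +1, so 2 is a residue.
(3/257) = −1, so 3 is the smallest positive non-residue mod 257.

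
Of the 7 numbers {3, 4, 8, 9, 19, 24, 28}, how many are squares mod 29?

4

(3/29) = -1 → non-residue.
(4/29) = +1 → QR.
(8/29) = -1 → non-residue.
(9/29) = +1 → QR.
(19/29) = -1 → non-residue.
(24/29) = +1 → QR.
(28/29) = +1 → QR.
Total quadratic residues among the 7: 4.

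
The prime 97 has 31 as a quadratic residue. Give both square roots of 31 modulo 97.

97 ≡ 1 (mod 4), so we find a root by search.
Trying successive values, 15² = 225 ≡ 31 (mod 97). The other root is 97 − 15 = 82.

15, 82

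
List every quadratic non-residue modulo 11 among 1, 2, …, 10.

2, 6, 7, 8, 10

Square k = 1,…,5 (k and 11−k give the same square):
1²=1, 2²=4, 3²=9, 4²≡5, 5²≡3 (mod 11).
The residues are {1, 3, 4, 5, 9}; the non-residues are the remaining 5 nonzero classes.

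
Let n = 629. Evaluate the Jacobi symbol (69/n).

-1

Reciprocity: 69 ≡ 1 and 629 ≡ 1 (mod 4), so (69/629) = +(629/69).
Reduce top mod 69: now compute (8/69).
Pull out 2^3: since 69 ≡ 5 (mod 8), (2/69) = -1, so (2/69)^3 = -1.
Reached (1/69) = 1. Collecting the sign flips along the way, the symbol is -1.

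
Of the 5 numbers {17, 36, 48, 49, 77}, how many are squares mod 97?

3

(17/97) = -1 → non-residue.
(36/97) = +1 → QR.
(48/97) = +1 → QR.
(49/97) = +1 → QR.
(77/97) = -1 → non-residue.
Total quadratic residues among the 5: 3.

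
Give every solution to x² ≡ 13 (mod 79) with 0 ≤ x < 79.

Since 79 ≡ 3 (mod 4), a square root of 13 is 13^((79+1)/4) = 13^20 mod 79.
Repeated squaring: 13^2≡11, 13^4≡42, 13^8≡26, 13^16≡44 (mod 79).
13^20 = 13^(16+4) ≡ 31 (mod 79).
Check: 31² = 961 ≡ 13 (mod 79). The two roots are 31 and 48.

31, 48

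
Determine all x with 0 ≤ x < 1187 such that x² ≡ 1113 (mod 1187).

103, 1084

Since 1187 ≡ 3 (mod 4), a square root of 1113 is 1113^((1187+1)/4) = 1113^297 mod 1187.
Repeated squaring: 1113^2≡728, 1113^4≡582, 1113^8≡429, 1113^16≡56, 1113^32≡762, 1113^64≡201, 1113^128≡43, 1113^256≡662 (mod 1187).
1113^297 = 1113^(256+32+8+1) ≡ 103 (mod 1187).
Check: 103² = 10609 ≡ 1113 (mod 1187). The two roots are 103 and 1084.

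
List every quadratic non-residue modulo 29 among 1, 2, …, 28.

Square k = 1,…,14 (k and 29−k give the same square):
1²=1, 2²=4, 3²=9, 4²=16, 5²=25, 6²≡7, 7²≡20, 8²≡6, 9²≡23, 10²≡13, 11²≡5, 12²≡28, 13²≡24, 14²≡22 (mod 29).
The residues are {1, 4, 5, 6, 7, 9, 13, 16, 20, 22, 23, 24, 25, 28}; the non-residues are the remaining 14 nonzero classes.

2,3,8,10,11,12,14,15,17,18,19,21,26,27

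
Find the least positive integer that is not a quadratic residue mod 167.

(2/167) = +1, so 2 is a residue.
(3/167) = +1, so 3 is a residue.
(4/167) = +1, so 4 is a residue.
(5/167) = −1, so 5 is the smallest positive non-residue mod 167.

5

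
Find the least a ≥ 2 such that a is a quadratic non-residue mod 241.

7

(2/241) = +1, so 2 is a residue.
(3/241) = +1, so 3 is a residue.
(4/241) = +1, so 4 is a residue.
(5/241) = +1, so 5 is a residue.
(6/241) = +1, so 6 is a residue.
(7/241) = −1, so 7 is the smallest positive non-residue mod 241.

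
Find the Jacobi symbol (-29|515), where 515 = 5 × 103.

-1

First reduce: -29 ≡ 486 (mod 515).
Pull out 2: since 515 ≡ 3 (mod 8), (2/515) = -1.
Reciprocity: 243 ≡ 3 and 515 ≡ 3 (mod 4), so (243/515) = −(515/243).
Reduce top mod 243: now compute (29/243).
Reciprocity: 29 ≡ 1 and 243 ≡ 3 (mod 4), so (29/243) = +(243/29).
Reduce top mod 29: now compute (11/29).
Reciprocity: 11 ≡ 3 and 29 ≡ 1 (mod 4), so (11/29) = +(29/11).
Reduce top mod 11: now compute (7/11).
Reciprocity: 7 ≡ 3 and 11 ≡ 3 (mod 4), so (7/11) = −(11/7).
Reduce top mod 7: now compute (4/7).
Pull out 2^2: since 7 ≡ 7 (mod 8), (2/7) = +1, so (2/7)^2 = +1.
Reached (1/7) = 1. Collecting the sign flips along the way, the symbol is -1.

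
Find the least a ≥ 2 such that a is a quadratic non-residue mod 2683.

2

(2/2683) = −1, so 2 is the smallest positive non-residue mod 2683.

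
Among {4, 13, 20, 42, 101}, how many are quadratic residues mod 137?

2

(4/137) = +1 → QR.
(13/137) = -1 → non-residue.
(20/137) = -1 → non-residue.
(42/137) = -1 → non-residue.
(101/137) = +1 → QR.
Total quadratic residues among the 5: 2.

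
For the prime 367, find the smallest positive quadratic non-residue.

3

(2/367) = +1, so 2 is a residue.
(3/367) = −1, so 3 is the smallest positive non-residue mod 367.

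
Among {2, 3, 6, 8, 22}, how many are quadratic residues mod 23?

(2/23) = +1 → QR.
(3/23) = +1 → QR.
(6/23) = +1 → QR.
(8/23) = +1 → QR.
(22/23) = -1 → non-residue.
Total quadratic residues among the 5: 4.

4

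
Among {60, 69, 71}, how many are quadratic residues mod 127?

3

(60/127) = +1 → QR.
(69/127) = +1 → QR.
(71/127) = +1 → QR.
Total quadratic residues among the 3: 3.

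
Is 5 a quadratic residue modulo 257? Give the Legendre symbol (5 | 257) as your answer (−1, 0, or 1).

-1

Reciprocity: 5 ≡ 1 and 257 ≡ 1 (mod 4), so (5/257) = +(257/5).
Reduce top mod 5: now compute (2/5).
Pull out 2: since 5 ≡ 5 (mod 8), (2/5) = -1.
Reached (1/5) = 1. Collecting the sign flips along the way, the symbol is -1.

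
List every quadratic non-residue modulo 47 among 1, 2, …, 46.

Square k = 1,…,23 (k and 47−k give the same square):
1²=1, 2²=4, 3²=9, 4²=16, 5²=25, 6²=36, 7²≡2, 8²≡17, 9²≡34, 10²≡6, 11²≡27, 12²≡3, 13²≡28, 14²≡8, 15²≡37, 16²≡21, 17²≡7, 18²≡42, 19²≡32, 20²≡24, 21²≡18, 22²≡14, 23²≡12 (mod 47).
The residues are {1, 2, 3, 4, 6, 7, 8, 9, 12, 14, 16, 17, 18, 21, 24, 25, 27, 28, 32, 34, 36, 37, 42}; the non-residues are the remaining 23 nonzero classes.

5,10,11,13,15,19,20,22,23,26,29,30,31,33,35,38,39,40,41,43,44,45,46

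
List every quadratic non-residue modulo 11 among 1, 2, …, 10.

Square k = 1,…,5 (k and 11−k give the same square):
1²=1, 2²=4, 3²=9, 4²≡5, 5²≡3 (mod 11).
The residues are {1, 3, 4, 5, 9}; the non-residues are the remaining 5 nonzero classes.

2, 6, 7, 8, 10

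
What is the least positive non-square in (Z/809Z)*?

3

(2/809) = +1, so 2 is a residue.
(3/809) = −1, so 3 is the smallest positive non-residue mod 809.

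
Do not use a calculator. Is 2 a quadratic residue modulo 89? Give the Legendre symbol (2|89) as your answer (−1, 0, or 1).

Pull out 2: since 89 ≡ 1 (mod 8), (2/89) = +1.
Reached (1/89) = 1. Collecting the sign flips along the way, the symbol is +1.

1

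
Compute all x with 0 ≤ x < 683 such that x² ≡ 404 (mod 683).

Since 683 ≡ 3 (mod 4), a square root of 404 is 404^((683+1)/4) = 404^171 mod 683.
Repeated squaring: 404^2≡662, 404^4≡441, 404^8≡509, 404^16≡224, 404^32≡317, 404^64≡88, 404^128≡231 (mod 683).
404^171 = 404^(128+32+8+2+1) ≡ 56 (mod 683).
Check: 56² = 3136 ≡ 404 (mod 683). The two roots are 56 and 627.

56, 627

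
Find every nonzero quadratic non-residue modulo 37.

2, 5, 6, 8, 13, 14, 15, 17, 18, 19, 20, 22, 23, 24, 29, 31, 32, 35

Square k = 1,…,18 (k and 37−k give the same square):
1²=1, 2²=4, 3²=9, 4²=16, 5²=25, 6²=36, 7²≡12, 8²≡27, 9²≡7, 10²≡26, 11²≡10, 12²≡33, 13²≡21, 14²≡11, 15²≡3, 16²≡34, 17²≡30, 18²≡28 (mod 37).
The residues are {1, 3, 4, 7, 9, 10, 11, 12, 16, 21, 25, 26, 27, 28, 30, 33, 34, 36}; the non-residues are the remaining 18 nonzero classes.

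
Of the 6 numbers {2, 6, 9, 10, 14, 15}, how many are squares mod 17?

(2/17) = +1 → QR.
(6/17) = -1 → non-residue.
(9/17) = +1 → QR.
(10/17) = -1 → non-residue.
(14/17) = -1 → non-residue.
(15/17) = +1 → QR.
Total quadratic residues among the 6: 3.

3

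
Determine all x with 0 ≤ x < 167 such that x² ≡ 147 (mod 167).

Since 167 ≡ 3 (mod 4), a square root of 147 is 147^((167+1)/4) = 147^42 mod 167.
Repeated squaring: 147^2≡66, 147^4≡14, 147^8≡29, 147^16≡6, 147^32≡36 (mod 167).
147^42 = 147^(32+8+2) ≡ 100 (mod 167).
Check: 100² = 10000 ≡ 147 (mod 167). The two roots are 67 and 100.

67, 100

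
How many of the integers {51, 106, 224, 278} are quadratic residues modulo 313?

(51/313) = -1 → non-residue.
(106/313) = -1 → non-residue.
(224/313) = -1 → non-residue.
(278/313) = +1 → QR.
Total quadratic residues among the 4: 1.

1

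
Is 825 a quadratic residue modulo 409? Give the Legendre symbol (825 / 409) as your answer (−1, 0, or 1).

First reduce: 825 ≡ 7 (mod 409).
Reciprocity: 7 ≡ 3 and 409 ≡ 1 (mod 4), so (7/409) = +(409/7).
Reduce top mod 7: now compute (3/7).
Reciprocity: 3 ≡ 3 and 7 ≡ 3 (mod 4), so (3/7) = −(7/3).
Reduce top mod 3: now compute (1/3).
Reached (1/3) = 1. Collecting the sign flips along the way, the symbol is -1.

-1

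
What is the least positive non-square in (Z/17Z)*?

(2/17) = +1, so 2 is a residue.
(3/17) = −1, so 3 is the smallest positive non-residue mod 17.

3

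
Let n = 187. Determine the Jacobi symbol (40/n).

1

Pull out 2^3: since 187 ≡ 3 (mod 8), (2/187) = -1, so (2/187)^3 = -1.
Reciprocity: 5 ≡ 1 and 187 ≡ 3 (mod 4), so (5/187) = +(187/5).
Reduce top mod 5: now compute (2/5).
Pull out 2: since 5 ≡ 5 (mod 8), (2/5) = -1.
Reached (1/5) = 1. Collecting the sign flips along the way, the symbol is +1.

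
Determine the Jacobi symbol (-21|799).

-1

First reduce: -21 ≡ 778 (mod 799).
Pull out 2: since 799 ≡ 7 (mod 8), (2/799) = +1.
Reciprocity: 389 ≡ 1 and 799 ≡ 3 (mod 4), so (389/799) = +(799/389).
Reduce top mod 389: now compute (21/389).
Reciprocity: 21 ≡ 1 and 389 ≡ 1 (mod 4), so (21/389) = +(389/21).
Reduce top mod 21: now compute (11/21).
Reciprocity: 11 ≡ 3 and 21 ≡ 1 (mod 4), so (11/21) = +(21/11).
Reduce top mod 11: now compute (10/11).
Pull out 2: since 11 ≡ 3 (mod 8), (2/11) = -1.
Reciprocity: 5 ≡ 1 and 11 ≡ 3 (mod 4), so (5/11) = +(11/5).
Reduce top mod 5: now compute (1/5).
Reached (1/5) = 1. Collecting the sign flips along the way, the symbol is -1.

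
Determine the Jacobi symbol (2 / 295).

Pull out 2: since 295 ≡ 7 (mod 8), (2/295) = +1.
Reached (1/295) = 1. Collecting the sign flips along the way, the symbol is +1.

1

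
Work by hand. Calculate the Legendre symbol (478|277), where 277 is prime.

1

Euler's criterion: (478/277) ≡ 201^138 (mod 277).
201^2 ≡ 236 (mod 277)
201^4 ≡ 19 (mod 277)
201^8 ≡ 84 (mod 277)
201^16 ≡ 131 (mod 277)
201^32 ≡ 264 (mod 277)
201^64 ≡ 169 (mod 277)
201^128 ≡ 30 (mod 277)
201^138 = 201^(128+8+2) ≡ 1 (mod 277).
Result is 1, so (478/277) = 1.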